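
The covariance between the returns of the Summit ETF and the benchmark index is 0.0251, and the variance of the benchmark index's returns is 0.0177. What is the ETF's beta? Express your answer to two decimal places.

1.42

β = Cov(Rp, Rm) / Var(Rm) = 0.0251 / 0.0177 = 1.4181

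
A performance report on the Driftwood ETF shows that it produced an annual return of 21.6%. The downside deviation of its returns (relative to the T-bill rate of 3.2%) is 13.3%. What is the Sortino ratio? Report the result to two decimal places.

Sortino = (Rp − Rf) / σd = (21.6% − 3.2%) / 13.3% = 18.40% / 13.3% = 1.3835

1.38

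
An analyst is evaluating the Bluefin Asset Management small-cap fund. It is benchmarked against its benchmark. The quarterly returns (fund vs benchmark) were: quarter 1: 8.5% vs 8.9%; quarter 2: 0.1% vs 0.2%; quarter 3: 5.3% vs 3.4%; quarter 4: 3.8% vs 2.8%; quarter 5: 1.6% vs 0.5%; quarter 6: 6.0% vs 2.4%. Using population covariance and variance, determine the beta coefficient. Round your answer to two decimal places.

r̄p = 4.2167%,  r̄m = 3.0333%
Cov = Σ(rp − r̄p)(rm − r̄m) / 6 = 7.1311
Var(rm) = Σ(rm − r̄m)² / 6 = 8.2422
β = Cov / Var = 7.1311 / 8.2422 = 0.8652

0.87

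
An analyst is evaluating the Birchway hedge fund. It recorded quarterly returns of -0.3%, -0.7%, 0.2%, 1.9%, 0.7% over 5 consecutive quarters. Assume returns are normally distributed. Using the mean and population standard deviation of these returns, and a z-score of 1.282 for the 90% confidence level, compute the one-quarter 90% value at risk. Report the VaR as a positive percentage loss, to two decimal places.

Mean return r̄ = 1.80 / 5 = 0.3600%
Σ(r − r̄)² = 4.0720; population σ = √(4.0720/5) = 0.9024%
VaR = −(r̄ − z·σ) = −(0.3600 − 1.282 × 0.9024) = −(-0.7969) = 0.7969%

0.80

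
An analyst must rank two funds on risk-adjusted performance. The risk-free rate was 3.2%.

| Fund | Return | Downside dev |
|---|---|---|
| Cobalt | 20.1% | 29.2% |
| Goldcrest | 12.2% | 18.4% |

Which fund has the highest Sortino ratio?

Cobalt

Cobalt: Sortino ratio = (20.1% − 3.2%) / 29.2% = 0.579
Goldcrest: Sortino ratio = (12.2% − 3.2%) / 18.4% = 0.489
Highest: Cobalt (0.579).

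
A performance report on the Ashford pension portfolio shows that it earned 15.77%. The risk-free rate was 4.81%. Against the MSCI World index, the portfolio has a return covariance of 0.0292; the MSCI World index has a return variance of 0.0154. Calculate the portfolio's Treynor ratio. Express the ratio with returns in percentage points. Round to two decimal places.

β = Cov / Var = 0.0292 / 0.0154 = 1.8961
Treynor = (Rp − Rf) / β = (15.77% − 4.81%) / 1.8961 = 10.96 / 1.8961 = 5.7803

5.78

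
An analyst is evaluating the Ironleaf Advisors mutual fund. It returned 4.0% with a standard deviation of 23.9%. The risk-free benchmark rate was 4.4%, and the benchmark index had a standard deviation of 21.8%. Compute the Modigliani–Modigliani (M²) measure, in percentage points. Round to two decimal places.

4.04

Sharpe = (Rp − Rf) / σp = (4.0% − 4.4%) / 23.9% = -0.0167
M² = Rf + Sharpe × σm = 4.4% + -0.0167 × 21.8% = 4.0359%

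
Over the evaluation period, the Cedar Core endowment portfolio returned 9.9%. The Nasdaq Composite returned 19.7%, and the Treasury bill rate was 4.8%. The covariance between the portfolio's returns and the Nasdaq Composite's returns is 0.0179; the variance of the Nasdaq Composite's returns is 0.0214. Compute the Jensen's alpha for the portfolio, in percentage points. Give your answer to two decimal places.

-7.36

β = Cov / Var = 0.0179 / 0.0214 = 0.8364
E[R] = Rf + β(Rm − Rf) = 4.8% + 0.8364 × (19.7% − 4.8%) = 17.2624%
α = Rp − E[R] = 9.9% − 17.2624% = -7.3624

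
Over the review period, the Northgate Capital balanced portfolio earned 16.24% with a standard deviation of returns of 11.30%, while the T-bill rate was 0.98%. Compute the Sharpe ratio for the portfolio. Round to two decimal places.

1.35

Sharpe = (Rp − Rf) / σp = (16.24% − 0.98%) / 11.30% = 15.26% / 11.30% = 1.3504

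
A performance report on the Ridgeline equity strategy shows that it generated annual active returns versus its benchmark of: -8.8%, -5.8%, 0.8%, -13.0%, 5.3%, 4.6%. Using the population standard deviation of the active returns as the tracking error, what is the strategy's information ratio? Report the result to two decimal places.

Mean return r̄ = -16.90 / 6 = -2.8167%
Σ(r − r̄)² = (-8.8 − (-2.8167))² + (-5.8 − (-2.8167))² + … = 282.3683
σ = √[282.3683 / 6] = 6.8601%
IR = r̄ / tracking error = -2.8167 / 6.8601 = -0.4106

-0.41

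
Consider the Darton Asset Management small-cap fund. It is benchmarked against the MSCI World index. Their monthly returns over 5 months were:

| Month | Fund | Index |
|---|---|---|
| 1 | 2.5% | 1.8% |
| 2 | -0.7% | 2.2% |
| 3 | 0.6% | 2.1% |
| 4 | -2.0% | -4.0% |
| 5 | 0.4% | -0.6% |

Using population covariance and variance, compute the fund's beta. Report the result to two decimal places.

0.41

r̄p = 0.1600%,  r̄m = 0.3000%
Cov = Σ(rp − r̄p)(rm − r̄m) / 5 = 2.3480
Var(rm) = Σ(rm − r̄m)² / 5 = 5.6800
β = Cov / Var = 2.3480 / 5.6800 = 0.4134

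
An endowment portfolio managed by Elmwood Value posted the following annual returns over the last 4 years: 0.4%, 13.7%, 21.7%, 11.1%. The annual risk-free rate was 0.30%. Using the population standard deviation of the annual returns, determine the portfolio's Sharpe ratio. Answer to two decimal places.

1.50

μ = (0.4 + 13.7 + 21.7 + 11.1) / 4 = 46.90 / 4 = 11.7250%
Population std dev = √[232.0475 / 4] = 7.6166%
Sharpe = (μ − rf) / σ = (11.7250 − 0.3) / 7.6166 = 11.4250 / 7.6166 = 1.5000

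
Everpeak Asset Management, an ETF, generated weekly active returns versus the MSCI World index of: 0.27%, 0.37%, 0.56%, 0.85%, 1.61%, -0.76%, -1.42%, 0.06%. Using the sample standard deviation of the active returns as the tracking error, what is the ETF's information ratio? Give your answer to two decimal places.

0.21

Mean return r̄ = 1.540 / 8 = 0.1925%
Σ(r − r̄)² = (0.27 − 0.1925)² + (0.37 − 0.1925)² + … = 6.1392
σ = √[6.1392 / 7] = 0.9365%
IR = r̄ / tracking error = 0.1925 / 0.9365 = 0.2056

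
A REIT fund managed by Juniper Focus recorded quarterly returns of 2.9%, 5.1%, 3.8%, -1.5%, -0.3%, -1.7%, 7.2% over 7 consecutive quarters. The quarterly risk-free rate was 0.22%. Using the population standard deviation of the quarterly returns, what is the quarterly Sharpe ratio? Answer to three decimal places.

r̄ = (2.9 + 5.1 + 3.8 − 1.5 − 0.3 − 1.7 + 7.2) / 7 = 15.50 / 7 = 2.2143%
Σ(r − r̄)² = 71.6086; population σ = √(71.6086/7) = 3.1984%
Sharpe = (r̄ − rf) / σ = (2.2143 − 0.22) / 3.1984 = 1.9943 / 3.1984 = 0.6235

0.624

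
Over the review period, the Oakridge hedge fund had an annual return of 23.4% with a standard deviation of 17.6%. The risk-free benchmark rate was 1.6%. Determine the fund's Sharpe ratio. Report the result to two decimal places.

Sharpe = (Rp − Rf) / σp = (23.4% − 1.6%) / 17.6% = 21.80% / 17.6% = 1.2386

1.24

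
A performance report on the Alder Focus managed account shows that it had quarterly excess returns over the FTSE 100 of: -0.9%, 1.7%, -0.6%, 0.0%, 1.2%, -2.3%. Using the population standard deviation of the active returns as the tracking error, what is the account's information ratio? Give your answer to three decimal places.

μ = (-0.9 + 1.7 − 0.6 + 0 + 1.2 − 2.3) / 6 = -0.1500%
Σ(r − μ)² = 10.6550; population σ = √(10.6550/6) = 1.3326%
IR = μ / tracking error = -0.1500 / 1.3326 = -0.1126

-0.113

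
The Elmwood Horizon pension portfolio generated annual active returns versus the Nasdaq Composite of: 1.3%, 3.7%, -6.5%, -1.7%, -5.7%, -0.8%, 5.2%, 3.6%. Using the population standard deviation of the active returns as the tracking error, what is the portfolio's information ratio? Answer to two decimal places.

-0.03

r̄ = (1.3 + 3.7 − 6.5 − 1.7 − 5.7 − 0.8 + 5.2 + 3.6) / 8 = -0.1125%
Population std dev = √[133.5488 / 8] = 4.0858%
IR = r̄ / tracking error = -0.1125 / 4.0858 = -0.0275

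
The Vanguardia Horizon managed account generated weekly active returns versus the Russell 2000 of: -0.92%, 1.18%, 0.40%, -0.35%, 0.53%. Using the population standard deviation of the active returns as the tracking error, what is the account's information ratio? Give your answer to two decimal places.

0.23

μ = (-0.92 + 1.18 + 0.4 − 0.35 + 0.53) / 5 = 0.1680%
Σ(r − μ)² = (-0.92 − 0.1680)² + (1.18 − 0.1680)² + (0.4 − 0.1680)² + … = 2.6611
σ = √[2.6611 / 5] = 0.7295%
IR = μ / tracking error = 0.1680 / 0.7295 = 0.2303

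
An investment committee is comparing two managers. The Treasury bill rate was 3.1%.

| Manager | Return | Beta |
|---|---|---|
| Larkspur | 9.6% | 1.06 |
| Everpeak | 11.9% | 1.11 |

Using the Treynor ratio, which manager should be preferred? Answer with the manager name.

Everpeak

Larkspur: Treynor = (9.6% − 3.1%) / 1.06 = 6.132
Everpeak: Treynor = (11.9% − 3.1%) / 1.11 = 7.928
Highest: Everpeak (7.928).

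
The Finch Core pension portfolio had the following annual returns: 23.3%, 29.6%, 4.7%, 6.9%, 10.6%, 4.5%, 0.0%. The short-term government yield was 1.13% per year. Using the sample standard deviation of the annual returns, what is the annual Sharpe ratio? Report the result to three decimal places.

r̄ = (23.3 + 29.6 + 4.7 + 6.9 + 10.6 + 4.5 + 0) / 7 = 11.3714%
Σ(r − r̄)² = (23.3 − 11.3714)² + (29.6 − 11.3714)² + … = 716.1943
sample σ = √(716.1943 / 6) = √119.3657 = 10.9255%
Sharpe = (r̄ − rf) / σ = (11.3714 − 1.13) / 10.9255 = 10.2414 / 10.9255 = 0.9374

0.937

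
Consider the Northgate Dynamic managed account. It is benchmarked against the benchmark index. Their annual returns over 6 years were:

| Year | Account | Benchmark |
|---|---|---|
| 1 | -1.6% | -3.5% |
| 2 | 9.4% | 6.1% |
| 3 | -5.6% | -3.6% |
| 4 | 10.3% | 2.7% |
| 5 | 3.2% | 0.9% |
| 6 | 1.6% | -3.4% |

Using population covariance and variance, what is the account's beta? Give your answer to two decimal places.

1.35

r̄p = 2.8833%,  r̄m = -0.1333%
Cov = Σ(rp − r̄p)(rm − r̄m) / 6 = 18.4428
Var(rm) = Σ(rm − r̄m)² / 6 = 13.6622
β = Cov / Var = 18.4428 / 13.6622 = 1.3499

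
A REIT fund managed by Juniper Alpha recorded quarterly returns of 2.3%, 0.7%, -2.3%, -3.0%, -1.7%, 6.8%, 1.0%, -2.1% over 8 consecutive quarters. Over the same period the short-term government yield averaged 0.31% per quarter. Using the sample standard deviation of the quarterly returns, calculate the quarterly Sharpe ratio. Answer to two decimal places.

-0.03

Mean return r̄ = 1.70 / 8 = 0.2125%
Sample σ = √[Σ(r − r̄)² / 7] = √[74.2488 / 7] = √10.6070 = 3.2568%
Sharpe = (r̄ − rf) / σ = (0.2125 − 0.31) / 3.2568 = -0.0975 / 3.2568 = -0.0299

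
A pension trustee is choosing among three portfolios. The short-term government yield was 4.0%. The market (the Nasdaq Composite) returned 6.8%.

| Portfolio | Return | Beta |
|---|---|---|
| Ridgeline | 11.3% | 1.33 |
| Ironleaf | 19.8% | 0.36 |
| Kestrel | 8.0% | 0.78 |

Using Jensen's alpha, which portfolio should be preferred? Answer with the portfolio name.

Ironleaf

Ridgeline: α = 11.3% − [4.0% + 1.33 × (6.8% − 4.0%)] = 3.576
Ironleaf: α = 19.8% − [4.0% + 0.36 × (6.8% − 4.0%)] = 14.792
Kestrel: α = 8.0% − [4.0% + 0.78 × (6.8% − 4.0%)] = 1.816
Highest: Ironleaf (14.792).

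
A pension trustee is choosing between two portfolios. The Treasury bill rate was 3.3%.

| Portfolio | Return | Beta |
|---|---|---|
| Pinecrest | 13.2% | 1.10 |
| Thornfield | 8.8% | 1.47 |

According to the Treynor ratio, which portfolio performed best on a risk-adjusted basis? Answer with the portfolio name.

Pinecrest

Pinecrest: Treynor = (13.2% − 3.3%) / 1.10 = 9.000
Thornfield: Treynor = (8.8% − 3.3%) / 1.47 = 3.741
Highest: Pinecrest (9.000).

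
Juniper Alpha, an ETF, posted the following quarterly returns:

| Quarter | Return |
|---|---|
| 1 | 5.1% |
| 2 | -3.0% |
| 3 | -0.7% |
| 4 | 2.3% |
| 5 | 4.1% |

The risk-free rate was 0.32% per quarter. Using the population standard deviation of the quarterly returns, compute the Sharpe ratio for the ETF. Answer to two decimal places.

r̄ = (5.1 − 3 − 0.7 + 2.3 + 4.1) / 5 = 7.80 / 5 = 1.5600%
Σ(r − r̄)² = (5.1 − 1.5600)² + (-3 − 1.5600)² + … = 45.4320
population σ = √(45.4320 / 5) = √9.0864 = 3.0144%
Sharpe = (r̄ − rf) / σ = (1.5600 − 0.32) / 3.0144 = 1.2400 / 3.0144 = 0.4114

0.41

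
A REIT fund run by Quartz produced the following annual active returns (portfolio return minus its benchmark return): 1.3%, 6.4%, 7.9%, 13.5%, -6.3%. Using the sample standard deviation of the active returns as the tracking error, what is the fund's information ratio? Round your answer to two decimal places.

0.61

Mean return μ = 22.80 / 5 = 4.5600%
Σ(r − μ)² = (1.3 − 4.5600)² + (6.4 − 4.5600)² + (7.9 − 4.5600)² + … = 223.0320
σ = √[223.0320 / 4] = 7.4671%
IR = μ / tracking error = 4.5600 / 7.4671 = 0.6107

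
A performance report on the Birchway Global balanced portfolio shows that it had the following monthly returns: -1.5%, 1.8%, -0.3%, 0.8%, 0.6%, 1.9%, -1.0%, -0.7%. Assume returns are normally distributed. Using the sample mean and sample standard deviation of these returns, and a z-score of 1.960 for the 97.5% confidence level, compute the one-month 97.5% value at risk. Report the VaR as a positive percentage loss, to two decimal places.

2.30

r̄ = (-1.5 + 1.8 − 0.3 + 0.8 + 0.6 + 1.9 − 1 − 0.7) / 8 = 0.2000%
Σ(r − r̄)² = (-1.5 − 0.2000)² + (1.8 − 0.2000)² + (-0.3 − 0.2000)² + … = 11.3600
sample σ = √(11.3600 / 7) = √1.6229 = 1.2739%
VaR = −(r̄ − z·σ) = −(0.2000 − 1.960 × 1.2739) = −(-2.2968) = 2.2968%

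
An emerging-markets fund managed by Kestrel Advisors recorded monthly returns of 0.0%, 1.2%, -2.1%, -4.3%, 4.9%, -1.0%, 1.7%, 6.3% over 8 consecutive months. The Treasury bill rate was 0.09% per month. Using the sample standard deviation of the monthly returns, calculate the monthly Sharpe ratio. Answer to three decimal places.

0.213

μ = (0 + 1.2 − 2.1 − 4.3 + 4.9 − 1 + 1.7 + 6.3) / 8 = 0.8375%
Σ(r − μ)² = 86.3188; sample σ = √(86.3188/7) = 3.5116%
Sharpe = (μ − rf) / σ = (0.8375 − 0.09) / 3.5116 = 0.7475 / 3.5116 = 0.2129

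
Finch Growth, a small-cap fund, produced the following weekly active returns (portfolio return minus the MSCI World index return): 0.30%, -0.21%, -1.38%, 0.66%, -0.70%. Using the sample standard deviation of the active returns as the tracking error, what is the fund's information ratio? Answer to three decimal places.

r̄ = (0.3 − 0.21 − 1.38 + 0.66 − 0.7) / 5 = -1.330 / 5 = -0.2660%
Sample std dev = √[2.6103 / 4] = 0.8078%
IR = r̄ / tracking error = -0.2660 / 0.8078 = -0.3293

-0.329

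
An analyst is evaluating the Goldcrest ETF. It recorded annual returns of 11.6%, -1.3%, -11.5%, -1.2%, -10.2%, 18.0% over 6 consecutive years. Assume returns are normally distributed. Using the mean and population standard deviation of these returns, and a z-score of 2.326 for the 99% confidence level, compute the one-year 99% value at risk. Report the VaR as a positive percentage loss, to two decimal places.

r̄ = (11.6 − 1.3 − 11.5 − 1.2 − 10.2 + 18) / 6 = 0.9000%
Population σ = √[Σ(r − r̄)² / 6] = √[693.1200 / 6] = √115.5200 = 10.7480%
VaR = −(r̄ − z·σ) = −(0.9000 − 2.326 × 10.7480) = −(-24.0998) = 24.0998%

24.10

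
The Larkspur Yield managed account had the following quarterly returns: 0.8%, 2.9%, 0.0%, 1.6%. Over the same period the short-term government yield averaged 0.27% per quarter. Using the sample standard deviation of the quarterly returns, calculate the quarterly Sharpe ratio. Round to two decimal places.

0.85

Mean return r̄ = 5.30 / 4 = 1.3250%
Sample std dev = √[4.5875 / 3] = 1.2366%
Sharpe = (r̄ − rf) / σ = (1.3250 − 0.27) / 1.2366 = 1.0550 / 1.2366 = 0.8531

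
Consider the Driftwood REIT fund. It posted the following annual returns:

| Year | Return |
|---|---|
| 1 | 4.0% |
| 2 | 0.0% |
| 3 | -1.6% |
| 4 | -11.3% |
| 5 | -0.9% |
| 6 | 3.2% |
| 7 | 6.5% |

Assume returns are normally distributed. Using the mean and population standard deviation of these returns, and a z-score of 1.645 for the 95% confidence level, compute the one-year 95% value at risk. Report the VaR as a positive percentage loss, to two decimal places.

8.80

r̄ = (4 + 0 − 1.6 − 11.3 − 0.9 + 3.2 + 6.5) / 7 = -0.0143%
Population σ = √[Σ(r − r̄)² / 7] = √[199.5486 / 7] = √28.5069 = 5.3392%
VaR = −(r̄ − z·σ) = −(-0.0143 − 1.645 × 5.3392) = −(-8.7973) = 8.7973%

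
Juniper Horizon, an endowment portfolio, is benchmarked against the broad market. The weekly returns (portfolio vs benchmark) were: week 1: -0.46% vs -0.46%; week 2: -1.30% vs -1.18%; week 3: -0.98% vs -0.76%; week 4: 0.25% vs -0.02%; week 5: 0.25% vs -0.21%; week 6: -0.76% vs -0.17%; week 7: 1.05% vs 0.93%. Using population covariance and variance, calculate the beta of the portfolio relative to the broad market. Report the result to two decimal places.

r̄p = -0.2786%,  r̄m = -0.2671%
Cov = Σ(rp − r̄p)(rm − r̄m) / 7 = 0.4311
Var(rm) = Σ(rm − r̄m)² / 7 = 0.3743
β = Cov / Var = 0.4311 / 0.3743 = 1.1517

1.15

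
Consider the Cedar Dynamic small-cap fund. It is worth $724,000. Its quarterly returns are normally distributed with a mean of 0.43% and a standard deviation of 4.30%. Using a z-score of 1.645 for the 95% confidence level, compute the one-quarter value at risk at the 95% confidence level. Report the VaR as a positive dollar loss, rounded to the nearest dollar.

$48,099

Return at the 95% tail: μ − z·σ = 0.43% − 1.645 × 4.30% = 0.43 − 7.0735 = -6.6435%
VaR = −(-6.6435%) × $724,000 = 6.6435% × $724,000 = $48,099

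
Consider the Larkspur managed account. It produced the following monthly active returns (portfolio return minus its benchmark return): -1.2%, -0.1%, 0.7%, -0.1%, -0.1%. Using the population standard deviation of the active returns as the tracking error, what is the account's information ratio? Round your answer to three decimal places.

-0.264

Mean return r̄ = -0.80 / 5 = -0.1600%
Σ(r − r̄)² = (-1.2 − (-0.1600))² + (-0.1 − (-0.1600))² + (0.7 − (-0.1600))² + … = 1.8320
population σ = √(1.8320 / 5) = √0.3664 = 0.6053%
IR = r̄ / tracking error = -0.1600 / 0.6053 = -0.2643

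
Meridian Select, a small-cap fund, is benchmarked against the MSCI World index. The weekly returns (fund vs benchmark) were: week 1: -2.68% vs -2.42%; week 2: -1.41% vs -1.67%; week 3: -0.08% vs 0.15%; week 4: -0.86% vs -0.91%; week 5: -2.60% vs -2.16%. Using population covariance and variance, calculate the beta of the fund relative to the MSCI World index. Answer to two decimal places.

r̄p = -1.5260%,  r̄m = -1.4020%
Cov = Σ(rp − r̄p)(rm − r̄m) / 5 = 0.9059
Var(rm) = Σ(rm − r̄m)² / 5 = 0.8667
β = Cov / Var = 0.9059 / 0.8667 = 1.0452

1.05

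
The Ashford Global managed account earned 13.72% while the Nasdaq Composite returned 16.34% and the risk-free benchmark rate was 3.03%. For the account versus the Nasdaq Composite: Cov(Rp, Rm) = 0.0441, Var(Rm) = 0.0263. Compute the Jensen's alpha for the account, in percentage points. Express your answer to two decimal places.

β = Cov / Var = 0.0441 / 0.0263 = 1.6768
E[R] = Rf + β(Rm − Rf) = 3.03% + 1.6768 × (16.34% − 3.03%) = 25.3482%
α = Rp − E[R] = 13.72% − 25.3482% = -11.6282

-11.63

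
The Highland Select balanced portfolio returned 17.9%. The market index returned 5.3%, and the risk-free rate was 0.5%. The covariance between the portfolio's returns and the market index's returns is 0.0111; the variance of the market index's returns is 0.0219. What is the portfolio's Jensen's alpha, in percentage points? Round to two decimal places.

14.97

β = Cov / Var = 0.0111 / 0.0219 = 0.5068
E[R] = Rf + β(Rm − Rf) = 0.5% + 0.5068 × (5.3% − 0.5%) = 2.9326%
α = Rp − E[R] = 17.9% − 2.9326% = 14.9674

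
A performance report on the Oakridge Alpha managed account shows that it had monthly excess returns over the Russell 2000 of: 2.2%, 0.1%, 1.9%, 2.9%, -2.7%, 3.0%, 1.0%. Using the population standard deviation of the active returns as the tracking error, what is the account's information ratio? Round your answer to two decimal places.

0.65

r̄ = (2.2 + 0.1 + 1.9 + 2.9 − 2.7 + 3 + 1) / 7 = 8.40 / 7 = 1.2000%
Population std dev = √[24.0800 / 7] = 1.8547%
IR = r̄ / tracking error = 1.2000 / 1.8547 = 0.6470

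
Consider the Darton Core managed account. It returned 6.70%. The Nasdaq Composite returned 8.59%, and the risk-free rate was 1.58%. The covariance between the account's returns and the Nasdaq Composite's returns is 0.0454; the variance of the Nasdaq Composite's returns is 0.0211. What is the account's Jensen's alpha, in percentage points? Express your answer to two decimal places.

β = Cov / Var = 0.0454 / 0.0211 = 2.1517
E[R] = Rf + β(Rm − Rf) = 1.58% + 2.1517 × (8.59% − 1.58%) = 16.6634%
α = Rp − E[R] = 6.70% − 16.6634% = -9.9634

-9.96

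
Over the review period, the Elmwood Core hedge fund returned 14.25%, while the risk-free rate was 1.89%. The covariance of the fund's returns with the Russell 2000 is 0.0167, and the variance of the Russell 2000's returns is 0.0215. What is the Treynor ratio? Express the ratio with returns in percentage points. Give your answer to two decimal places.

β = Cov / Var = 0.0167 / 0.0215 = 0.7767
Treynor = (Rp − Rf) / β = (14.25% − 1.89%) / 0.7767 = 12.36 / 0.7767 = 15.9135

15.91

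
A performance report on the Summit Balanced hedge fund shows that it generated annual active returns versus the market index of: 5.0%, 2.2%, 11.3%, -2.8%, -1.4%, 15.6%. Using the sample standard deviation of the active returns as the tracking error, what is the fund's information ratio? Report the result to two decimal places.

Mean return μ = 29.90 / 6 = 4.9833%
Σ(r − μ)² = (5 − 4.9833)² + (2.2 − 4.9833)² + … = 261.6883
sample σ = √(261.6883 / 5) = √52.3377 = 7.2345%
IR = μ / tracking error = 4.9833 / 7.2345 = 0.6888

0.69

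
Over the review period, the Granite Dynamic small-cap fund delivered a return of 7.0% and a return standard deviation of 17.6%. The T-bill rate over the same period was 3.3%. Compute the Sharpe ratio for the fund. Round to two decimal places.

0.21

Sharpe = (Rp − Rf) / σp = (7.0% − 3.3%) / 17.6% = 3.70% / 17.6% = 0.2102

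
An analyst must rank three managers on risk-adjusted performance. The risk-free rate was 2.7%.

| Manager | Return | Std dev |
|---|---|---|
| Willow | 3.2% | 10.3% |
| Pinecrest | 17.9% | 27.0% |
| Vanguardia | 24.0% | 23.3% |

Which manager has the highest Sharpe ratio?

Willow: Sharpe ratio = (3.2% − 2.7%) / 10.3% = 0.049
Pinecrest: Sharpe ratio = (17.9% − 2.7%) / 27.0% = 0.563
Vanguardia: Sharpe ratio = (24.0% − 2.7%) / 23.3% = 0.914
Highest: Vanguardia (0.914).

Vanguardia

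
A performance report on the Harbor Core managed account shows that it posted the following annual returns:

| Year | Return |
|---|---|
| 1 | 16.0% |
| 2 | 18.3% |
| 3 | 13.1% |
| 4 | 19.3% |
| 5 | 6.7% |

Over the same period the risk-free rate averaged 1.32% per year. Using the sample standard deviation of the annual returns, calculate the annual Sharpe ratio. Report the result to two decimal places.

μ = (16 + 18.3 + 13.1 + 19.3 + 6.7) / 5 = 73.40 / 5 = 14.6800%
Σ(r − μ)² = (16 − 14.6800)² + (18.3 − 14.6800)² + … = 102.3680
sample σ = √(102.3680 / 4) = √25.5920 = 5.0589%
Sharpe = (μ − rf) / σ = (14.6800 − 1.32) / 5.0589 = 13.3600 / 5.0589 = 2.6409

2.64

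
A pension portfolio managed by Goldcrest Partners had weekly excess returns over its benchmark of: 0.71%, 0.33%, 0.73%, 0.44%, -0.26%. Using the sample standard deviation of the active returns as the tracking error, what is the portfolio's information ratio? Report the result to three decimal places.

0.970

r̄ = (0.71 + 0.33 + 0.73 + 0.44 − 0.26) / 5 = 1.950 / 5 = 0.3900%
Σ(r − r̄)² = (0.71 − 0.3900)² + (0.33 − 0.3900)² + (0.73 − 0.3900)² + … = 0.6466
σ = √[0.6466 / 4] = 0.4021%
IR = r̄ / tracking error = 0.3900 / 0.4021 = 0.9699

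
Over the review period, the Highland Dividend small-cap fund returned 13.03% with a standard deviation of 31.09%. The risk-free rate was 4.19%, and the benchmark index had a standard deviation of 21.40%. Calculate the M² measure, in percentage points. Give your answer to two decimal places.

Sharpe = (Rp − Rf) / σp = (13.03% − 4.19%) / 31.09% = 0.2843
M² = Rf + Sharpe × σm = 4.19% + 0.2843 × 21.40% = 10.2740%

10.27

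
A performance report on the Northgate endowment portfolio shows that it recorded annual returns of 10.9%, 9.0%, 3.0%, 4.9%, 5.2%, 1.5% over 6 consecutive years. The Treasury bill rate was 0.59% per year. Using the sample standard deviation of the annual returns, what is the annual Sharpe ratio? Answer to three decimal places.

μ = (10.9 + 9 + 3 + 4.9 + 5.2 + 1.5) / 6 = 5.7500%
Σ(r − μ)² = (10.9 − 5.7500)² + (9 − 5.7500)² + (3 − 5.7500)² + … = 63.7350
sample σ = √(63.7350 / 5) = √12.7470 = 3.5703%
Sharpe = (μ − rf) / σ = (5.7500 − 0.59) / 3.5703 = 5.1600 / 3.5703 = 1.4453

1.445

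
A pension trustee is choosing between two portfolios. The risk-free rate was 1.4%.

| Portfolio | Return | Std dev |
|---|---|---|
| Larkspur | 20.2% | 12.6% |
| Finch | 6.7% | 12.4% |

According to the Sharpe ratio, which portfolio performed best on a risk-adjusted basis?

Larkspur

Larkspur: Sharpe ratio = (20.2% − 1.4%) / 12.6% = 1.492
Finch: Sharpe ratio = (6.7% − 1.4%) / 12.4% = 0.427
Highest: Larkspur (1.492).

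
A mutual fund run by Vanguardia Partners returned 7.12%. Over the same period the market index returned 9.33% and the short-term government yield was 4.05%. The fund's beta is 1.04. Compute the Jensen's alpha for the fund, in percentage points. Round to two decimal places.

-2.42

CAPM expected return = Rf + β(Rm − Rf) = 4.05% + 1.04 × (9.33% − 4.05%) = 4.05 + 1.04 × 5.28 = 9.5412%
Jensen's α = Rp − E[R] = 7.12% − 9.5412% = -2.4212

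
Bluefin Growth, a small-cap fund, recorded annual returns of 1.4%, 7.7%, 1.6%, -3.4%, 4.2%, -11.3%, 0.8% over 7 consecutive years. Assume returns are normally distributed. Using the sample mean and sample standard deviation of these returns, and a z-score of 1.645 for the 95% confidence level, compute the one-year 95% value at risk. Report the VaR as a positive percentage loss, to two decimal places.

9.85

Mean return r̄ = 1.00 / 7 = 0.1429%
Sample std dev = √[221.1971 / 6] = 6.0718%
VaR = −(r̄ − z·σ) = −(0.1429 − 1.645 × 6.0718) = −(-9.8452) = 9.8452%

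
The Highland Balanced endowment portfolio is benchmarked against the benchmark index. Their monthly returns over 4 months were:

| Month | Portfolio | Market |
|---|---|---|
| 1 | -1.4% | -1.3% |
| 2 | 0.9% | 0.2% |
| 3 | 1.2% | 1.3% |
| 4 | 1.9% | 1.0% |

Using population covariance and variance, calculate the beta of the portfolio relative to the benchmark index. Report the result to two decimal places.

1.15

r̄p = 0.6500%,  r̄m = 0.3000%
Cov = Σ(rp − r̄p)(rm − r̄m) / 4 = 1.1700
Var(rm) = Σ(rm − r̄m)² / 4 = 1.0150
β = Cov / Var = 1.1700 / 1.0150 = 1.1527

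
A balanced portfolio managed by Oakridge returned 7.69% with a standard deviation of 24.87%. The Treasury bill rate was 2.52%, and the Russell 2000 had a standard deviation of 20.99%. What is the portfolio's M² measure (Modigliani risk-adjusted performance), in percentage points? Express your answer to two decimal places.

Sharpe = (Rp − Rf) / σp = (7.69% − 2.52%) / 24.87% = 0.2079
M² = Rf + Sharpe × σm = 2.52% + 0.2079 × 20.99% = 6.8838%

6.88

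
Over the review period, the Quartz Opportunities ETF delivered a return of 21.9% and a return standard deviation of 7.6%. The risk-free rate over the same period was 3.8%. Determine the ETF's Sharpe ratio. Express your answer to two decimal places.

2.38

Sharpe = (Rp − Rf) / σp = (21.9% − 3.8%) / 7.6% = 18.10% / 7.6% = 2.3816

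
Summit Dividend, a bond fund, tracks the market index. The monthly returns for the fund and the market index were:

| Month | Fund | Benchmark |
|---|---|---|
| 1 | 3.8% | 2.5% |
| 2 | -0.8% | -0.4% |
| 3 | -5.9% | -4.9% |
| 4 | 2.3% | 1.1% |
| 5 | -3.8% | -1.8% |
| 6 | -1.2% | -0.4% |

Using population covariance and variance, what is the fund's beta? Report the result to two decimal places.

r̄p = -0.9333%,  r̄m = -0.6500%
Cov = Σ(rp − r̄p)(rm − r̄m) / 6 = 7.4900
Var(rm) = Σ(rm − r̄m)² / 6 = 5.4158
β = Cov / Var = 7.4900 / 5.4158 = 1.3830

1.38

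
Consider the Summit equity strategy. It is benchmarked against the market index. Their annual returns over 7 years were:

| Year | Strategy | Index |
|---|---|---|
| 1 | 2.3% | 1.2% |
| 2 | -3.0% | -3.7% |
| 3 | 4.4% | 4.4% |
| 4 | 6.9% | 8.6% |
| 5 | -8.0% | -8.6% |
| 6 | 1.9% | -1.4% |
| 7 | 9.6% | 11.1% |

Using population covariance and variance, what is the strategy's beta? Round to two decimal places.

r̄p = 2.0143%,  r̄m = 1.6571%
Cov = Σ(rp − r̄p)(rm − r̄m) / 7 = 34.5563
Var(rm) = Σ(rm − r̄m)² / 7 = 41.1939
β = Cov / Var = 34.5563 / 41.1939 = 0.8389

0.84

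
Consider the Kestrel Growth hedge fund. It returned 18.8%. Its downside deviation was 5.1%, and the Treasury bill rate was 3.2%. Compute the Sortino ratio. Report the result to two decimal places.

Sortino = (Rp − Rf) / σd = (18.8% − 3.2%) / 5.1% = 15.60% / 5.1% = 3.0588

3.06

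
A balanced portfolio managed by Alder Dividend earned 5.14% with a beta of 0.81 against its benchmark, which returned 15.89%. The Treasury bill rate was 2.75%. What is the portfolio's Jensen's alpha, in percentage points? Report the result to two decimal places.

CAPM expected return = Rf + β(Rm − Rf) = 2.75% + 0.81 × (15.89% − 2.75%) = 2.75 + 0.81 × 13.14 = 13.3934%
Jensen's α = Rp − E[R] = 5.14% − 13.3934% = -8.2534

-8.25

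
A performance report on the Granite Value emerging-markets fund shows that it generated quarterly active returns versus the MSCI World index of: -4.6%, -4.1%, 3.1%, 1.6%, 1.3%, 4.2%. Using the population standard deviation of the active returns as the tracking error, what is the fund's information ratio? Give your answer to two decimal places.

Mean return μ = 1.50 / 6 = 0.2500%
Population std dev = √[69.0950 / 6] = 3.3935%
IR = μ / tracking error = 0.2500 / 3.3935 = 0.0737

0.07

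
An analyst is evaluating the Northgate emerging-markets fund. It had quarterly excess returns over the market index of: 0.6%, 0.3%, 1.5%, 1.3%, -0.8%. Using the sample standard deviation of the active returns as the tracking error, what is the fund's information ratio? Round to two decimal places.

0.63

Mean return r̄ = 2.90 / 5 = 0.5800%
Σ(r − r̄)² = (0.6 − 0.5800)² + (0.3 − 0.5800)² + (1.5 − 0.5800)² + … = 3.3480
sample σ = √(3.3480 / 4) = √0.8370 = 0.9149%
IR = r̄ / tracking error = 0.5800 / 0.9149 = 0.6339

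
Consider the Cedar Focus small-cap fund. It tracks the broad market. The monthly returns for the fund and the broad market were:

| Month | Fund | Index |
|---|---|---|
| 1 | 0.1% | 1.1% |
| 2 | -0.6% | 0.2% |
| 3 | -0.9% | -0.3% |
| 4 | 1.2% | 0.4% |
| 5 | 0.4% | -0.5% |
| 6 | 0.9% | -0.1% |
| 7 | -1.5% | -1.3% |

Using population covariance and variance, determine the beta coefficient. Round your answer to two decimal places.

0.69

r̄p = -0.0571%,  r̄m = -0.0714%
Cov = Σ(rp − r̄p)(rm − r̄m) / 7 = 0.3388
Var(rm) = Σ(rm − r̄m)² / 7 = 0.4878
β = Cov / Var = 0.3388 / 0.4878 = 0.6945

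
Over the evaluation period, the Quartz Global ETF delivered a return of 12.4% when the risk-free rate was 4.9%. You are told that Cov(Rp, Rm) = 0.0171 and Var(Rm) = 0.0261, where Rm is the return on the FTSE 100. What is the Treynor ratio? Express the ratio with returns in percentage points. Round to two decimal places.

β = Cov / Var = 0.0171 / 0.0261 = 0.6552
Treynor = (Rp − Rf) / β = (12.4% − 4.9%) / 0.6552 = 7.50 / 0.6552 = 11.4469

11.45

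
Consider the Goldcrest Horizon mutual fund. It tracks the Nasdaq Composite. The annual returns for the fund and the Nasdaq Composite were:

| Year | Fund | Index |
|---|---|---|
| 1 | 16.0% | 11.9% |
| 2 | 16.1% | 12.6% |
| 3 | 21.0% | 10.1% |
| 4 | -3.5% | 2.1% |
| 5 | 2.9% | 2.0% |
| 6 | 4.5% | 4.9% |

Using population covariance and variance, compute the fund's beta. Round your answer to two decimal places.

r̄p = 9.5000%,  r̄m = 7.2667%
Cov = Σ(rp − r̄p)(rm − r̄m) / 6 = 35.2767
Var(rm) = Σ(rm − r̄m)² / 6 = 19.6622
β = Cov / Var = 35.2767 / 19.6622 = 1.7941

1.79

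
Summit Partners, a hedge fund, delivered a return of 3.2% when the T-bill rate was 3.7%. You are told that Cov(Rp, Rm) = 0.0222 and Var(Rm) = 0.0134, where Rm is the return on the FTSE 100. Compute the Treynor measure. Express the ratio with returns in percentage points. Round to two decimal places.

-0.30

β = Cov / Var = 0.0222 / 0.0134 = 1.6567
Treynor = (Rp − Rf) / β = (3.2% − 3.7%) / 1.6567 = -0.50 / 1.6567 = -0.3018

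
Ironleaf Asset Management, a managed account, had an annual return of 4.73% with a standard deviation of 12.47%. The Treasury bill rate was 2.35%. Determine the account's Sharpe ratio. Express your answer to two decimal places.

0.19

Sharpe = (Rp − Rf) / σp = (4.73% − 2.35%) / 12.47% = 2.38% / 12.47% = 0.1909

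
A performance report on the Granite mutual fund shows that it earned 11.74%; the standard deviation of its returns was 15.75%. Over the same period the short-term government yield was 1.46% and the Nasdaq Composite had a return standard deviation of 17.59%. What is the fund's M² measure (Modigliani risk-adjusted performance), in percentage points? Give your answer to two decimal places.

12.94

Sharpe = (Rp − Rf) / σp = (11.74% − 1.46%) / 15.75% = 0.6527
M² = Rf + Sharpe × σm = 1.46% + 0.6527 × 17.59% = 12.9410%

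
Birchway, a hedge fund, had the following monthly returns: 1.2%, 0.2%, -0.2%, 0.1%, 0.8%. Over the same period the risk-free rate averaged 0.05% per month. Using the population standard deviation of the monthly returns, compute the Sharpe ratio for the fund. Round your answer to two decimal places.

0.73

Mean return r̄ = 2.10 / 5 = 0.4200%
Σ(r − r̄)² = (1.2 − 0.4200)² + (0.2 − 0.4200)² + (-0.2 − 0.4200)² + … = 1.2880
population σ = √(1.2880 / 5) = √0.2576 = 0.5075%
Sharpe = (r̄ − rf) / σ = (0.4200 − 0.05) / 0.5075 = 0.3700 / 0.5075 = 0.7291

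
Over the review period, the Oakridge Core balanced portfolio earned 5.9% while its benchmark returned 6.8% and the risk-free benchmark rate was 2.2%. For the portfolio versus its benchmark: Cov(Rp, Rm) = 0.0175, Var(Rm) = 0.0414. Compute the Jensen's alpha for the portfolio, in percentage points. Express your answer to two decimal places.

β = Cov / Var = 0.0175 / 0.0414 = 0.4227
E[R] = Rf + β(Rm − Rf) = 2.2% + 0.4227 × (6.8% − 2.2%) = 4.1444%
α = Rp − E[R] = 5.9% − 4.1444% = 1.7556

1.76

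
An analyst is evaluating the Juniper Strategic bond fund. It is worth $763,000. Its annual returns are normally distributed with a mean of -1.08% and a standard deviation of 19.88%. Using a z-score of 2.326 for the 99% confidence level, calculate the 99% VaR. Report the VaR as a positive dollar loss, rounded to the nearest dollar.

Return at the 99% tail: μ − z·σ = -1.08% − 2.326 × 19.88% = -1.08 − 46.24088 = -47.32088%
VaR = −(-47.32088%) × $763,000 = 47.32088% × $763,000 = $361,058

$361,058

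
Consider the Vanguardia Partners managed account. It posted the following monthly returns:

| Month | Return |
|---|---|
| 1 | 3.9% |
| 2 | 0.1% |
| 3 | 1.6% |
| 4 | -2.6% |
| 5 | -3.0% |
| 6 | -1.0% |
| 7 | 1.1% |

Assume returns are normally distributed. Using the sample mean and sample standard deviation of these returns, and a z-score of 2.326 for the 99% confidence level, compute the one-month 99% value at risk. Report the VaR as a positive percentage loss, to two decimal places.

r̄ = (3.9 + 0.1 + 1.6 − 2.6 − 3 − 1 + 1.1) / 7 = 0.0143%
Sample σ = √[Σ(r − r̄)² / 6] = √[35.7486 / 6] = √5.9581 = 2.4409%
VaR = −(r̄ − z·σ) = −(0.0143 − 2.326 × 2.4409) = −(-5.6632) = 5.6632%

5.66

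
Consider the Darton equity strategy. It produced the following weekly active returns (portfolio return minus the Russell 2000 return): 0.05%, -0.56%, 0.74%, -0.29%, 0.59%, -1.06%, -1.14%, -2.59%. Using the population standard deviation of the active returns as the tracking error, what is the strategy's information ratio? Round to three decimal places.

-0.527

r̄ = (0.05 − 0.56 + 0.74 − 0.29 + 0.59 − 1.06 − 1.14 − 2.59) / 8 = -0.5325%
Population std dev = √[8.1588 / 8] = 1.0099%
IR = r̄ / tracking error = -0.5325 / 1.0099 = -0.5273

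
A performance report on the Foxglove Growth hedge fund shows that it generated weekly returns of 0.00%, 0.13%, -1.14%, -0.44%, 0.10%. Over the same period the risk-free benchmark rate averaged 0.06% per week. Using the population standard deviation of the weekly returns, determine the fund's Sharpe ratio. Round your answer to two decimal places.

Mean return μ = -1.350 / 5 = -0.2700%
Σ(r − μ)² = (0 − (-0.2700))² + (0.13 − (-0.2700))² + … = 1.1556
population σ = √(1.1556 / 5) = √0.2311 = 0.4807%
Sharpe = (μ − rf) / σ = (-0.2700 − 0.06) / 0.4807 = -0.3300 / 0.4807 = -0.6865

-0.69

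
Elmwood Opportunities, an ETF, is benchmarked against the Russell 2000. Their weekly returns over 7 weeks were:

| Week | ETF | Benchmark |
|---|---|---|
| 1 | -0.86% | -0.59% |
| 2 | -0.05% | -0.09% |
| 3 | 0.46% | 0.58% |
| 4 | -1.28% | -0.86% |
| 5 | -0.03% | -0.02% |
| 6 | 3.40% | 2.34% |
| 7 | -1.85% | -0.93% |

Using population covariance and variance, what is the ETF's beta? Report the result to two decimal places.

1.49

r̄p = -0.0300%,  r̄m = 0.0614%
Cov = Σ(rp − r̄p)(rm − r̄m) / 7 = 1.6528
Var(rm) = Σ(rm − r̄m)² / 7 = 1.1067
β = Cov / Var = 1.6528 / 1.1067 = 1.4934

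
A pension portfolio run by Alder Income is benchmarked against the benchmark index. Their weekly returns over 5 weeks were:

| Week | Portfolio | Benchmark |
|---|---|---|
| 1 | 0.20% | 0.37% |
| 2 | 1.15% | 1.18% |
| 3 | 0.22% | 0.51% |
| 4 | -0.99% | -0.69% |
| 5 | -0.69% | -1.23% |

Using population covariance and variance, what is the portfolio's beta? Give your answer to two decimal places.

r̄p = -0.0220%,  r̄m = 0.0280%
Cov = Σ(rp − r̄p)(rm − r̄m) / 5 = 0.6156
Var(rm) = Σ(rm − r̄m)² / 5 = 0.7549
β = Cov / Var = 0.6156 / 0.7549 = 0.8155

0.82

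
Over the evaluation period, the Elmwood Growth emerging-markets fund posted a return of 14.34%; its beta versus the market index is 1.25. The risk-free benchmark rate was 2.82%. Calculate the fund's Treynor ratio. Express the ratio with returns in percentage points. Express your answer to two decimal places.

9.22

Treynor = (Rp − Rf) / β = (14.34% − 2.82%) / 1.25 = 11.52 / 1.25 = 9.2160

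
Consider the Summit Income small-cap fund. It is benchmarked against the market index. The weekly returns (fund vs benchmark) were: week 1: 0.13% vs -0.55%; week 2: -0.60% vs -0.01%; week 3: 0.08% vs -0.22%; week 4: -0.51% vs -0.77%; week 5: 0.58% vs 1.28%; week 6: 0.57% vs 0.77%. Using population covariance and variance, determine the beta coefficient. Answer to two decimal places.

r̄p = 0.0417%,  r̄m = 0.0833%
Cov = Σ(rp − r̄p)(rm − r̄m) / 6 = 0.2450
Var(rm) = Σ(rm − r̄m)² / 6 = 0.5223
β = Cov / Var = 0.2450 / 0.5223 = 0.4691

0.47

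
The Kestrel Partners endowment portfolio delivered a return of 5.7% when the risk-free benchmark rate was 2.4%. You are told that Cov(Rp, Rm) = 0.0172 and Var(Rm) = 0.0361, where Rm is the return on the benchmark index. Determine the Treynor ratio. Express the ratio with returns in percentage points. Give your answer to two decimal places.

6.93

β = Cov / Var = 0.0172 / 0.0361 = 0.4765
Treynor = (Rp − Rf) / β = (5.7% − 2.4%) / 0.4765 = 3.30 / 0.4765 = 6.9255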